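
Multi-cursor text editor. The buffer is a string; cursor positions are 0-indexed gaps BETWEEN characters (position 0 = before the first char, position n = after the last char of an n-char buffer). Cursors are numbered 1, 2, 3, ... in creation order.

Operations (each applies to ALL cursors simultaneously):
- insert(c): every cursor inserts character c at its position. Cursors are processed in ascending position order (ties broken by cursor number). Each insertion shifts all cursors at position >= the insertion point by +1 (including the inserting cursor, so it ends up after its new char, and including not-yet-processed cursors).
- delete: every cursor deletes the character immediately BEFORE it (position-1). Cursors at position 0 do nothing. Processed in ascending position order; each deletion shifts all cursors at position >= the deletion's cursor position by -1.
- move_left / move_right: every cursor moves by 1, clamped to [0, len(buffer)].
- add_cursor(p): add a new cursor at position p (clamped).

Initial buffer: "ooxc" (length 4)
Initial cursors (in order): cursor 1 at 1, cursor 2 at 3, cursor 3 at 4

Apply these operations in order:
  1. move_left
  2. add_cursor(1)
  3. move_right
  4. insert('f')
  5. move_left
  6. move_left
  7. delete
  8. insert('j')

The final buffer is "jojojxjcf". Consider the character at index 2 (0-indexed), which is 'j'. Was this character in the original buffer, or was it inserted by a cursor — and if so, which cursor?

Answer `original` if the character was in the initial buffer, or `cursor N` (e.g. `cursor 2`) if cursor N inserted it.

After op 1 (move_left): buffer="ooxc" (len 4), cursors c1@0 c2@2 c3@3, authorship ....
After op 2 (add_cursor(1)): buffer="ooxc" (len 4), cursors c1@0 c4@1 c2@2 c3@3, authorship ....
After op 3 (move_right): buffer="ooxc" (len 4), cursors c1@1 c4@2 c2@3 c3@4, authorship ....
After op 4 (insert('f')): buffer="ofofxfcf" (len 8), cursors c1@2 c4@4 c2@6 c3@8, authorship .1.4.2.3
After op 5 (move_left): buffer="ofofxfcf" (len 8), cursors c1@1 c4@3 c2@5 c3@7, authorship .1.4.2.3
After op 6 (move_left): buffer="ofofxfcf" (len 8), cursors c1@0 c4@2 c2@4 c3@6, authorship .1.4.2.3
After op 7 (delete): buffer="ooxcf" (len 5), cursors c1@0 c4@1 c2@2 c3@3, authorship ....3
After op 8 (insert('j')): buffer="jojojxjcf" (len 9), cursors c1@1 c4@3 c2@5 c3@7, authorship 1.4.2.3.3
Authorship (.=original, N=cursor N): 1 . 4 . 2 . 3 . 3
Index 2: author = 4

Answer: cursor 4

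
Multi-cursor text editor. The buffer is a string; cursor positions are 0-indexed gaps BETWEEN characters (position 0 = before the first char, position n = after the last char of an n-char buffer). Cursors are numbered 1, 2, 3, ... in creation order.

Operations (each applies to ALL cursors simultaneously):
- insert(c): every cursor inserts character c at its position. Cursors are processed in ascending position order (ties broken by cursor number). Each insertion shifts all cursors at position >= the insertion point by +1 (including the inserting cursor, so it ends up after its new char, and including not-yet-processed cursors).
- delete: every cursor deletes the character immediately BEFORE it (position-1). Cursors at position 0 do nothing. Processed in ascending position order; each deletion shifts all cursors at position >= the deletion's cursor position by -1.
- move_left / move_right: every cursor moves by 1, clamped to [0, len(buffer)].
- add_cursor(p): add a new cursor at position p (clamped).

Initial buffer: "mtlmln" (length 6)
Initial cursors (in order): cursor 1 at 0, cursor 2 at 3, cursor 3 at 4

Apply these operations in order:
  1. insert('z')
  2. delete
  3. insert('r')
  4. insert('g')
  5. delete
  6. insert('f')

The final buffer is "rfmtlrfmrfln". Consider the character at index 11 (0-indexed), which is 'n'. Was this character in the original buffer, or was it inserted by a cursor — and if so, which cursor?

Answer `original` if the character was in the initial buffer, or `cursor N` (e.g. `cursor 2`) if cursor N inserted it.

Answer: original

Derivation:
After op 1 (insert('z')): buffer="zmtlzmzln" (len 9), cursors c1@1 c2@5 c3@7, authorship 1...2.3..
After op 2 (delete): buffer="mtlmln" (len 6), cursors c1@0 c2@3 c3@4, authorship ......
After op 3 (insert('r')): buffer="rmtlrmrln" (len 9), cursors c1@1 c2@5 c3@7, authorship 1...2.3..
After op 4 (insert('g')): buffer="rgmtlrgmrgln" (len 12), cursors c1@2 c2@7 c3@10, authorship 11...22.33..
After op 5 (delete): buffer="rmtlrmrln" (len 9), cursors c1@1 c2@5 c3@7, authorship 1...2.3..
After op 6 (insert('f')): buffer="rfmtlrfmrfln" (len 12), cursors c1@2 c2@7 c3@10, authorship 11...22.33..
Authorship (.=original, N=cursor N): 1 1 . . . 2 2 . 3 3 . .
Index 11: author = original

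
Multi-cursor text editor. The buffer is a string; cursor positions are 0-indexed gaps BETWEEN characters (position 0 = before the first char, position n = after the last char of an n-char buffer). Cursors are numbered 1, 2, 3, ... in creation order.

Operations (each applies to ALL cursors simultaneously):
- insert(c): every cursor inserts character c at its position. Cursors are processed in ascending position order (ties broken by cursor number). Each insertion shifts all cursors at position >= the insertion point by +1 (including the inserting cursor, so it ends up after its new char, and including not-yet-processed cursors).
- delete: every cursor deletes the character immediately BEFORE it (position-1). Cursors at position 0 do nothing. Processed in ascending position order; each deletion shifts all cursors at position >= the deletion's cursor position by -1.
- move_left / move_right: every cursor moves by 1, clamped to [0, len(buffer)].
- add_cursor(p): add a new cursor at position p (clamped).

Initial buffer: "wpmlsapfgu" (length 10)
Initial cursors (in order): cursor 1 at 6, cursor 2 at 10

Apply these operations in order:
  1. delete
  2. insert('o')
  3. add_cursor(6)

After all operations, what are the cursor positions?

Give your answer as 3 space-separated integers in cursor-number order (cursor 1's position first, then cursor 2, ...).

Answer: 6 10 6

Derivation:
After op 1 (delete): buffer="wpmlspfg" (len 8), cursors c1@5 c2@8, authorship ........
After op 2 (insert('o')): buffer="wpmlsopfgo" (len 10), cursors c1@6 c2@10, authorship .....1...2
After op 3 (add_cursor(6)): buffer="wpmlsopfgo" (len 10), cursors c1@6 c3@6 c2@10, authorship .....1...2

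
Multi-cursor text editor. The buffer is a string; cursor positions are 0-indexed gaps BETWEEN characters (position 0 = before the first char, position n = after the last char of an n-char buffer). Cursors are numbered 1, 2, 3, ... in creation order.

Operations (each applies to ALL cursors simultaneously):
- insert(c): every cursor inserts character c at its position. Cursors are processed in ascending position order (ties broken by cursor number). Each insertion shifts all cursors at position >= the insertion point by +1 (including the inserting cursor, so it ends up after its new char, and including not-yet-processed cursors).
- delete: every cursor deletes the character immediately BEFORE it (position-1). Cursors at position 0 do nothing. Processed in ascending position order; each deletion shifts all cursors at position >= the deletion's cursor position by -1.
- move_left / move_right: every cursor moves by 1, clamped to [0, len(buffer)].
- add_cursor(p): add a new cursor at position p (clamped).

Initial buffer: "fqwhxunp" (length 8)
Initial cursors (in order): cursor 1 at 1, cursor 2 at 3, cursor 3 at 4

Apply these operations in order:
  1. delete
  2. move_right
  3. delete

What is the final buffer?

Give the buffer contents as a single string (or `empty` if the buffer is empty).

Answer: unp

Derivation:
After op 1 (delete): buffer="qxunp" (len 5), cursors c1@0 c2@1 c3@1, authorship .....
After op 2 (move_right): buffer="qxunp" (len 5), cursors c1@1 c2@2 c3@2, authorship .....
After op 3 (delete): buffer="unp" (len 3), cursors c1@0 c2@0 c3@0, authorship ...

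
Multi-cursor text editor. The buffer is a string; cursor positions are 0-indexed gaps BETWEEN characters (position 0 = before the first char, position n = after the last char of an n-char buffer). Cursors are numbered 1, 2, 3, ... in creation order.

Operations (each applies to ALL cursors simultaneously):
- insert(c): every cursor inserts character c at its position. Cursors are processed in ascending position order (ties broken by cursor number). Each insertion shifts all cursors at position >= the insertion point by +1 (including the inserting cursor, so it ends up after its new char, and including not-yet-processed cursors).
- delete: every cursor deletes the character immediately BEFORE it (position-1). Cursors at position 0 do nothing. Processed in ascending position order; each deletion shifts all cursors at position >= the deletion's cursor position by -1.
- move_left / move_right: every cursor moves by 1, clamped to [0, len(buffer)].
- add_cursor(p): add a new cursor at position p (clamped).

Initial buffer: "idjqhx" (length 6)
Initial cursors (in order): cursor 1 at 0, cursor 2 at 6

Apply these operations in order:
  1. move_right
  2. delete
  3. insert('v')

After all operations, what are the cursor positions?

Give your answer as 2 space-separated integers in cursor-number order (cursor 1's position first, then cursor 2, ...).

Answer: 1 6

Derivation:
After op 1 (move_right): buffer="idjqhx" (len 6), cursors c1@1 c2@6, authorship ......
After op 2 (delete): buffer="djqh" (len 4), cursors c1@0 c2@4, authorship ....
After op 3 (insert('v')): buffer="vdjqhv" (len 6), cursors c1@1 c2@6, authorship 1....2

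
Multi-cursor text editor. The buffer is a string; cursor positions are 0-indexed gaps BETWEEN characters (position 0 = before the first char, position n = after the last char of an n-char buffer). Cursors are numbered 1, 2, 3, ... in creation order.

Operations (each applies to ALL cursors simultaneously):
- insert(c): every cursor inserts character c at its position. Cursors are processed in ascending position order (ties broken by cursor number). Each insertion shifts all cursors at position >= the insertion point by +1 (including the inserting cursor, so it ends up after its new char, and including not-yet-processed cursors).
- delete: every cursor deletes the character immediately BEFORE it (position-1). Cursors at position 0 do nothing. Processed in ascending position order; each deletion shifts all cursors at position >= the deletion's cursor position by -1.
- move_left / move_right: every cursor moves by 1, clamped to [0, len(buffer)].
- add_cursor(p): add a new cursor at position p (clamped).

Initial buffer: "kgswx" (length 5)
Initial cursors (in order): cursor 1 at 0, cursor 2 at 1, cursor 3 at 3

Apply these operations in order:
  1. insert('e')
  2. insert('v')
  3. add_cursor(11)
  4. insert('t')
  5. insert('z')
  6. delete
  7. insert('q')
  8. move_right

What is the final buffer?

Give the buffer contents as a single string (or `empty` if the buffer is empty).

Answer: evtqkevtqgsevtqwxtq

Derivation:
After op 1 (insert('e')): buffer="ekegsewx" (len 8), cursors c1@1 c2@3 c3@6, authorship 1.2..3..
After op 2 (insert('v')): buffer="evkevgsevwx" (len 11), cursors c1@2 c2@5 c3@9, authorship 11.22..33..
After op 3 (add_cursor(11)): buffer="evkevgsevwx" (len 11), cursors c1@2 c2@5 c3@9 c4@11, authorship 11.22..33..
After op 4 (insert('t')): buffer="evtkevtgsevtwxt" (len 15), cursors c1@3 c2@7 c3@12 c4@15, authorship 111.222..333..4
After op 5 (insert('z')): buffer="evtzkevtzgsevtzwxtz" (len 19), cursors c1@4 c2@9 c3@15 c4@19, authorship 1111.2222..3333..44
After op 6 (delete): buffer="evtkevtgsevtwxt" (len 15), cursors c1@3 c2@7 c3@12 c4@15, authorship 111.222..333..4
After op 7 (insert('q')): buffer="evtqkevtqgsevtqwxtq" (len 19), cursors c1@4 c2@9 c3@15 c4@19, authorship 1111.2222..3333..44
After op 8 (move_right): buffer="evtqkevtqgsevtqwxtq" (len 19), cursors c1@5 c2@10 c3@16 c4@19, authorship 1111.2222..3333..44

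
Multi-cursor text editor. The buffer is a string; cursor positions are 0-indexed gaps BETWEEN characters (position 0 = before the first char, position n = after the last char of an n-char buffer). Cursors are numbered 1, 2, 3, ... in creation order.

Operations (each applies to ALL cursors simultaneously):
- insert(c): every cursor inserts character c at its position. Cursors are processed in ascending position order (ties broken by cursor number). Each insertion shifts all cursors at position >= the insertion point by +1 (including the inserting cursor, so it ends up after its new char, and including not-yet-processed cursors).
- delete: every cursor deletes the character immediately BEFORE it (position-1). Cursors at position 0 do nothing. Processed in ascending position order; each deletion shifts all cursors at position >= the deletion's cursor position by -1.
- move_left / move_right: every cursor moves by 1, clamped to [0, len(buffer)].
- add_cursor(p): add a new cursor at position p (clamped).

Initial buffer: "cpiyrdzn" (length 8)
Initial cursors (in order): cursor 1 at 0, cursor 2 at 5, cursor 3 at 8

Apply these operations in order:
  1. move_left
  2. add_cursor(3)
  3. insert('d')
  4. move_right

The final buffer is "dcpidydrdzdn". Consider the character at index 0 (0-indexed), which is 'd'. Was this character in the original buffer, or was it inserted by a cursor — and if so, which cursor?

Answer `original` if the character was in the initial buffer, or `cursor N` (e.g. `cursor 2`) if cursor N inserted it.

Answer: cursor 1

Derivation:
After op 1 (move_left): buffer="cpiyrdzn" (len 8), cursors c1@0 c2@4 c3@7, authorship ........
After op 2 (add_cursor(3)): buffer="cpiyrdzn" (len 8), cursors c1@0 c4@3 c2@4 c3@7, authorship ........
After op 3 (insert('d')): buffer="dcpidydrdzdn" (len 12), cursors c1@1 c4@5 c2@7 c3@11, authorship 1...4.2...3.
After op 4 (move_right): buffer="dcpidydrdzdn" (len 12), cursors c1@2 c4@6 c2@8 c3@12, authorship 1...4.2...3.
Authorship (.=original, N=cursor N): 1 . . . 4 . 2 . . . 3 .
Index 0: author = 1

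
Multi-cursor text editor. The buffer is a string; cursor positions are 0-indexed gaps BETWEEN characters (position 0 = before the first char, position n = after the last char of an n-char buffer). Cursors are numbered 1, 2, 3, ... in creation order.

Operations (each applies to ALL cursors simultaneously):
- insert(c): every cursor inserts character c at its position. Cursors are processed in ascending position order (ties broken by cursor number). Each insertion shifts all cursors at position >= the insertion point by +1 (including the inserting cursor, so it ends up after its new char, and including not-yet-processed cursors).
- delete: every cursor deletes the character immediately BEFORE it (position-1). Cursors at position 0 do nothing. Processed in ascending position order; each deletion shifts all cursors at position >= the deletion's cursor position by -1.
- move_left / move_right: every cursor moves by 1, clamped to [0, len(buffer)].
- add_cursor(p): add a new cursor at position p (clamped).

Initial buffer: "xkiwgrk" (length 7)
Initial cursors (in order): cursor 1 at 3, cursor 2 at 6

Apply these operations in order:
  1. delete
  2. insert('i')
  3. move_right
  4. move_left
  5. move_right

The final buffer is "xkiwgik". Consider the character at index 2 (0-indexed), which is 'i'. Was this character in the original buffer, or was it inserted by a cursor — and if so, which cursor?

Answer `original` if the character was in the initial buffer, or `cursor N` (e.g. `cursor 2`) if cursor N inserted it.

After op 1 (delete): buffer="xkwgk" (len 5), cursors c1@2 c2@4, authorship .....
After op 2 (insert('i')): buffer="xkiwgik" (len 7), cursors c1@3 c2@6, authorship ..1..2.
After op 3 (move_right): buffer="xkiwgik" (len 7), cursors c1@4 c2@7, authorship ..1..2.
After op 4 (move_left): buffer="xkiwgik" (len 7), cursors c1@3 c2@6, authorship ..1..2.
After op 5 (move_right): buffer="xkiwgik" (len 7), cursors c1@4 c2@7, authorship ..1..2.
Authorship (.=original, N=cursor N): . . 1 . . 2 .
Index 2: author = 1

Answer: cursor 1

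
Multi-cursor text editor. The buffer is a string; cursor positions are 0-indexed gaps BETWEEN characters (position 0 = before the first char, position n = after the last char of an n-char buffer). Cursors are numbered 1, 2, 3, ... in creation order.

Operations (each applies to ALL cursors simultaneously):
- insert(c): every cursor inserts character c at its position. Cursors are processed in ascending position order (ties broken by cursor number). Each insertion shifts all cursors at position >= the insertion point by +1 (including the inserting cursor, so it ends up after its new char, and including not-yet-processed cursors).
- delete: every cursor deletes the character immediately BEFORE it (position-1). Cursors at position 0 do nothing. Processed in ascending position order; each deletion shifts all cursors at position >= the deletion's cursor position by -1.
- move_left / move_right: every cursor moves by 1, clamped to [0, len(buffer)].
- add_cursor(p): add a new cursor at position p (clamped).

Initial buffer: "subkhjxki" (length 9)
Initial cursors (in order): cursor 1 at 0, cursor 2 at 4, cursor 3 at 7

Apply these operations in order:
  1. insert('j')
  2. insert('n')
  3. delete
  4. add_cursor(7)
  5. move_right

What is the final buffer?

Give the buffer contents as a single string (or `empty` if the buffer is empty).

After op 1 (insert('j')): buffer="jsubkjhjxjki" (len 12), cursors c1@1 c2@6 c3@10, authorship 1....2...3..
After op 2 (insert('n')): buffer="jnsubkjnhjxjnki" (len 15), cursors c1@2 c2@8 c3@13, authorship 11....22...33..
After op 3 (delete): buffer="jsubkjhjxjki" (len 12), cursors c1@1 c2@6 c3@10, authorship 1....2...3..
After op 4 (add_cursor(7)): buffer="jsubkjhjxjki" (len 12), cursors c1@1 c2@6 c4@7 c3@10, authorship 1....2...3..
After op 5 (move_right): buffer="jsubkjhjxjki" (len 12), cursors c1@2 c2@7 c4@8 c3@11, authorship 1....2...3..

Answer: jsubkjhjxjki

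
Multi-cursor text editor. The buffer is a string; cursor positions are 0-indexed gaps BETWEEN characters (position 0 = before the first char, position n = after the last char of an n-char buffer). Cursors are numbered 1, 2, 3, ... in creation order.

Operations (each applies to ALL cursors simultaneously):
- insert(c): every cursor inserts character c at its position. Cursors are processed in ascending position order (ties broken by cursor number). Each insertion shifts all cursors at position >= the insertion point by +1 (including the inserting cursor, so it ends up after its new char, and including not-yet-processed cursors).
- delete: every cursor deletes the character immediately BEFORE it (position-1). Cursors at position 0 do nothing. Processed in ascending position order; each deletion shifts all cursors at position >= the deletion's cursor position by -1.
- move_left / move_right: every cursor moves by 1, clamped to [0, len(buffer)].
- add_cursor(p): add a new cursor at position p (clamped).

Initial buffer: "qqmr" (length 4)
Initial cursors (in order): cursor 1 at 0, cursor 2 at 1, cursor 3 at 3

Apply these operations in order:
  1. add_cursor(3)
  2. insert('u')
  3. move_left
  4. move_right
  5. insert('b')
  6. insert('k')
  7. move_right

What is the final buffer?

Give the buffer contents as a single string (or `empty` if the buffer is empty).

Answer: ubkqubkqmuubbkkr

Derivation:
After op 1 (add_cursor(3)): buffer="qqmr" (len 4), cursors c1@0 c2@1 c3@3 c4@3, authorship ....
After op 2 (insert('u')): buffer="uquqmuur" (len 8), cursors c1@1 c2@3 c3@7 c4@7, authorship 1.2..34.
After op 3 (move_left): buffer="uquqmuur" (len 8), cursors c1@0 c2@2 c3@6 c4@6, authorship 1.2..34.
After op 4 (move_right): buffer="uquqmuur" (len 8), cursors c1@1 c2@3 c3@7 c4@7, authorship 1.2..34.
After op 5 (insert('b')): buffer="ubqubqmuubbr" (len 12), cursors c1@2 c2@5 c3@11 c4@11, authorship 11.22..3434.
After op 6 (insert('k')): buffer="ubkqubkqmuubbkkr" (len 16), cursors c1@3 c2@7 c3@15 c4@15, authorship 111.222..343434.
After op 7 (move_right): buffer="ubkqubkqmuubbkkr" (len 16), cursors c1@4 c2@8 c3@16 c4@16, authorship 111.222..343434.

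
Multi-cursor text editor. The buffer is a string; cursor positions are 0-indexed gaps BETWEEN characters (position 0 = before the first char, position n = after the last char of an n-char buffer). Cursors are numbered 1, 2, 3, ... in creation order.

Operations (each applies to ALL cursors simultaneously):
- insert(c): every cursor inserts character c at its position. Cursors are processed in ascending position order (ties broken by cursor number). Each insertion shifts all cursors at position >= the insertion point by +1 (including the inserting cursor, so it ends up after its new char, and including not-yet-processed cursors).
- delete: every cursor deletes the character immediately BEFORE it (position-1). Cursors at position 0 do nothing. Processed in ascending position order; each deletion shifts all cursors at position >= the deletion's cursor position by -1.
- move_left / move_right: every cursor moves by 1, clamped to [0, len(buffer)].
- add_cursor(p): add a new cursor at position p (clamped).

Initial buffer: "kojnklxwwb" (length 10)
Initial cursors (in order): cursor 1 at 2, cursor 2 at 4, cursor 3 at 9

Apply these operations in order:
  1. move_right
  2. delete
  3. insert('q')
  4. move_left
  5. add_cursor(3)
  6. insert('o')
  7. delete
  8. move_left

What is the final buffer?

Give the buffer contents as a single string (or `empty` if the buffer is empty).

Answer: koqnqlxwwq

Derivation:
After op 1 (move_right): buffer="kojnklxwwb" (len 10), cursors c1@3 c2@5 c3@10, authorship ..........
After op 2 (delete): buffer="konlxww" (len 7), cursors c1@2 c2@3 c3@7, authorship .......
After op 3 (insert('q')): buffer="koqnqlxwwq" (len 10), cursors c1@3 c2@5 c3@10, authorship ..1.2....3
After op 4 (move_left): buffer="koqnqlxwwq" (len 10), cursors c1@2 c2@4 c3@9, authorship ..1.2....3
After op 5 (add_cursor(3)): buffer="koqnqlxwwq" (len 10), cursors c1@2 c4@3 c2@4 c3@9, authorship ..1.2....3
After op 6 (insert('o')): buffer="kooqonoqlxwwoq" (len 14), cursors c1@3 c4@5 c2@7 c3@13, authorship ..114.22....33
After op 7 (delete): buffer="koqnqlxwwq" (len 10), cursors c1@2 c4@3 c2@4 c3@9, authorship ..1.2....3
After op 8 (move_left): buffer="koqnqlxwwq" (len 10), cursors c1@1 c4@2 c2@3 c3@8, authorship ..1.2....3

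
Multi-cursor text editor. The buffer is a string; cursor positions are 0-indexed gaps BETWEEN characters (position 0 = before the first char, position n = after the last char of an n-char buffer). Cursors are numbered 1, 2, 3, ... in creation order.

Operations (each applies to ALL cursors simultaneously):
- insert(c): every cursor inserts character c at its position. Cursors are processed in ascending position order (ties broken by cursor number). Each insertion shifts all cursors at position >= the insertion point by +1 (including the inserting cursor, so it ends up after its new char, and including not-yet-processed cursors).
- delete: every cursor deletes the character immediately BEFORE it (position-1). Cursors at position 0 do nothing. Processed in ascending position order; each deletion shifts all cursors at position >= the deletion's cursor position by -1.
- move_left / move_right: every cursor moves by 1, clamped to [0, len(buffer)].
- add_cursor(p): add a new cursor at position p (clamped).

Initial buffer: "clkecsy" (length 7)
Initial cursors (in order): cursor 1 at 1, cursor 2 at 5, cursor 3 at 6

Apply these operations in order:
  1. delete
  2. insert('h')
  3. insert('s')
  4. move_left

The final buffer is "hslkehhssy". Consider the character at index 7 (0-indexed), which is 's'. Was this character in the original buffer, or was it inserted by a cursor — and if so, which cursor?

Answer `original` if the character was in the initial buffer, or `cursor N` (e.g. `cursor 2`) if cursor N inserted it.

After op 1 (delete): buffer="lkey" (len 4), cursors c1@0 c2@3 c3@3, authorship ....
After op 2 (insert('h')): buffer="hlkehhy" (len 7), cursors c1@1 c2@6 c3@6, authorship 1...23.
After op 3 (insert('s')): buffer="hslkehhssy" (len 10), cursors c1@2 c2@9 c3@9, authorship 11...2323.
After op 4 (move_left): buffer="hslkehhssy" (len 10), cursors c1@1 c2@8 c3@8, authorship 11...2323.
Authorship (.=original, N=cursor N): 1 1 . . . 2 3 2 3 .
Index 7: author = 2

Answer: cursor 2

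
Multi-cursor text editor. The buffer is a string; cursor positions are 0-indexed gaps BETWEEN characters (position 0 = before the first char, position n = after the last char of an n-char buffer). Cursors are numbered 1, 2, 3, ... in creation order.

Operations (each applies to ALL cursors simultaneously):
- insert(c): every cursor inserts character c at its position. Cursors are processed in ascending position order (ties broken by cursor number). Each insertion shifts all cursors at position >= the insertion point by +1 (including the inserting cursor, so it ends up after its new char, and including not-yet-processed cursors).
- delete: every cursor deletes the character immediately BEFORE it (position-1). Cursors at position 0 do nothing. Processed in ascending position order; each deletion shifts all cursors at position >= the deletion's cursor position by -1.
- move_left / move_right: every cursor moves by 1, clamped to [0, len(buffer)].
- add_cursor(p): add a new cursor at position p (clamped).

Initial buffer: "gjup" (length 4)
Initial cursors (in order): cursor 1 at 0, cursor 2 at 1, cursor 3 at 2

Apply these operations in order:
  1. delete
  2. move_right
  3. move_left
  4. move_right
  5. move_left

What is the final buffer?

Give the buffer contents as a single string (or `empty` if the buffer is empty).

Answer: up

Derivation:
After op 1 (delete): buffer="up" (len 2), cursors c1@0 c2@0 c3@0, authorship ..
After op 2 (move_right): buffer="up" (len 2), cursors c1@1 c2@1 c3@1, authorship ..
After op 3 (move_left): buffer="up" (len 2), cursors c1@0 c2@0 c3@0, authorship ..
After op 4 (move_right): buffer="up" (len 2), cursors c1@1 c2@1 c3@1, authorship ..
After op 5 (move_left): buffer="up" (len 2), cursors c1@0 c2@0 c3@0, authorship ..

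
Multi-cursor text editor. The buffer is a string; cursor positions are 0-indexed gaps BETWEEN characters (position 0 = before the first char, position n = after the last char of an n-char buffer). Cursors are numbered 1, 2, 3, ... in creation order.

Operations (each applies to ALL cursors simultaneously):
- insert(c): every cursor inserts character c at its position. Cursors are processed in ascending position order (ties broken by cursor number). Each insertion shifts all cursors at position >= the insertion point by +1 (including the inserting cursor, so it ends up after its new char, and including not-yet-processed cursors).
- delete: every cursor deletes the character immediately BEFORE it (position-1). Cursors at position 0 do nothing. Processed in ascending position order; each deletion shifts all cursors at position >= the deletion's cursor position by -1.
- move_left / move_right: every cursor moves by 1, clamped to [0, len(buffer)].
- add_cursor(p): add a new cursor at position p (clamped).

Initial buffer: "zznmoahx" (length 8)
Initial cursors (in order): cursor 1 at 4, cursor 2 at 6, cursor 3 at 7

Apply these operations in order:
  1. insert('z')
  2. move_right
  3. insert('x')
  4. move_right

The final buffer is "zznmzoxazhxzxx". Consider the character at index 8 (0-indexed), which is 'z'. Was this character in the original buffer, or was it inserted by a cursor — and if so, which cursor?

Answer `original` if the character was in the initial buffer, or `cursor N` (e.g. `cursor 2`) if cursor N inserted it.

Answer: cursor 2

Derivation:
After op 1 (insert('z')): buffer="zznmzoazhzx" (len 11), cursors c1@5 c2@8 c3@10, authorship ....1..2.3.
After op 2 (move_right): buffer="zznmzoazhzx" (len 11), cursors c1@6 c2@9 c3@11, authorship ....1..2.3.
After op 3 (insert('x')): buffer="zznmzoxazhxzxx" (len 14), cursors c1@7 c2@11 c3@14, authorship ....1.1.2.23.3
After op 4 (move_right): buffer="zznmzoxazhxzxx" (len 14), cursors c1@8 c2@12 c3@14, authorship ....1.1.2.23.3
Authorship (.=original, N=cursor N): . . . . 1 . 1 . 2 . 2 3 . 3
Index 8: author = 2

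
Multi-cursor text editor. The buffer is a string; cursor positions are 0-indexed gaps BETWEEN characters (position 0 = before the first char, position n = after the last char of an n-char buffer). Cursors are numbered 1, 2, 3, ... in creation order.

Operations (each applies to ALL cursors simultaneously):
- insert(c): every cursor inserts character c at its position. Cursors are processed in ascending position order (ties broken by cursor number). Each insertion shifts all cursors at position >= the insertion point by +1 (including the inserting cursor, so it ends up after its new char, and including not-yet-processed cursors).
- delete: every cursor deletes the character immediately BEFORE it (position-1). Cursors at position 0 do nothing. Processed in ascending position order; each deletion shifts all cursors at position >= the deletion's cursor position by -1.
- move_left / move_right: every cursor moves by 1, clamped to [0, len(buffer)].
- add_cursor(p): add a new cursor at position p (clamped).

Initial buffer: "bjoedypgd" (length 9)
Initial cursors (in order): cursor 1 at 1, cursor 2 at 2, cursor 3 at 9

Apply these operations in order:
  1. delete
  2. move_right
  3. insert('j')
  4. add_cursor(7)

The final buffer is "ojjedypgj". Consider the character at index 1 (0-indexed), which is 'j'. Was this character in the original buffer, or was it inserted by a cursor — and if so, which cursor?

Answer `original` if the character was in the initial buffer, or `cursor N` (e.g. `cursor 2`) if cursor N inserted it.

After op 1 (delete): buffer="oedypg" (len 6), cursors c1@0 c2@0 c3@6, authorship ......
After op 2 (move_right): buffer="oedypg" (len 6), cursors c1@1 c2@1 c3@6, authorship ......
After op 3 (insert('j')): buffer="ojjedypgj" (len 9), cursors c1@3 c2@3 c3@9, authorship .12.....3
After op 4 (add_cursor(7)): buffer="ojjedypgj" (len 9), cursors c1@3 c2@3 c4@7 c3@9, authorship .12.....3
Authorship (.=original, N=cursor N): . 1 2 . . . . . 3
Index 1: author = 1

Answer: cursor 1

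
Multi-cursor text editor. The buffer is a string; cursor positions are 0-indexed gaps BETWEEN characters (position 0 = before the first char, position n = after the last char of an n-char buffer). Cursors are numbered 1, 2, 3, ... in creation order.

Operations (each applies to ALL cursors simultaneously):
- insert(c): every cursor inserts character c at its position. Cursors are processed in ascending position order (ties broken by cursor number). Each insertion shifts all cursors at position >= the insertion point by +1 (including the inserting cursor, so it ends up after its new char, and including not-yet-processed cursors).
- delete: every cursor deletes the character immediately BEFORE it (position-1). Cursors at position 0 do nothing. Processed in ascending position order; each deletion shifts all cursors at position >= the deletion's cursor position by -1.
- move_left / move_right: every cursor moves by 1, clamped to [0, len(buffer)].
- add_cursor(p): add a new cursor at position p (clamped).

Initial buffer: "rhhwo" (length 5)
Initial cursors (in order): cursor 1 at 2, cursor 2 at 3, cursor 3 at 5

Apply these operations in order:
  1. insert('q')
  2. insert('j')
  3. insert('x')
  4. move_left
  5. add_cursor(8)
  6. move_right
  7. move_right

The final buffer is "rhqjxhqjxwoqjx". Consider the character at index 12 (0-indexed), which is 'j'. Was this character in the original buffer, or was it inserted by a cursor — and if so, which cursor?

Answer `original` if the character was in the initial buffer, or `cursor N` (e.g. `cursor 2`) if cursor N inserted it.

Answer: cursor 3

Derivation:
After op 1 (insert('q')): buffer="rhqhqwoq" (len 8), cursors c1@3 c2@5 c3@8, authorship ..1.2..3
After op 2 (insert('j')): buffer="rhqjhqjwoqj" (len 11), cursors c1@4 c2@7 c3@11, authorship ..11.22..33
After op 3 (insert('x')): buffer="rhqjxhqjxwoqjx" (len 14), cursors c1@5 c2@9 c3@14, authorship ..111.222..333
After op 4 (move_left): buffer="rhqjxhqjxwoqjx" (len 14), cursors c1@4 c2@8 c3@13, authorship ..111.222..333
After op 5 (add_cursor(8)): buffer="rhqjxhqjxwoqjx" (len 14), cursors c1@4 c2@8 c4@8 c3@13, authorship ..111.222..333
After op 6 (move_right): buffer="rhqjxhqjxwoqjx" (len 14), cursors c1@5 c2@9 c4@9 c3@14, authorship ..111.222..333
After op 7 (move_right): buffer="rhqjxhqjxwoqjx" (len 14), cursors c1@6 c2@10 c4@10 c3@14, authorship ..111.222..333
Authorship (.=original, N=cursor N): . . 1 1 1 . 2 2 2 . . 3 3 3
Index 12: author = 3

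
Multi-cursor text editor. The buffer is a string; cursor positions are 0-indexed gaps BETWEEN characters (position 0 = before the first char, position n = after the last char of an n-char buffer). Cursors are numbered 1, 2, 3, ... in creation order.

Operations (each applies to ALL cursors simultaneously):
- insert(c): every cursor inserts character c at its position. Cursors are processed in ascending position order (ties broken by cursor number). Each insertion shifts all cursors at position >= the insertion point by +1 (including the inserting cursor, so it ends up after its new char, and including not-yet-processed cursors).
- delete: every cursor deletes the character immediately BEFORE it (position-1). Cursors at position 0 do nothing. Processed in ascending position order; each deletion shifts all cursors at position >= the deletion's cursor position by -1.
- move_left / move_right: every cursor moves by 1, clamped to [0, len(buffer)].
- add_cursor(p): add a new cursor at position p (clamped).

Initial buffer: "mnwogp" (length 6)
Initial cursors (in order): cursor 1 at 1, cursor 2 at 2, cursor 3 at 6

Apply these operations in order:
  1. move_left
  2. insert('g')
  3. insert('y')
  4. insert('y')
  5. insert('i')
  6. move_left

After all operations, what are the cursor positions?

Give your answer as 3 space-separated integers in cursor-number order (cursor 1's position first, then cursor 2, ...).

Answer: 3 8 16

Derivation:
After op 1 (move_left): buffer="mnwogp" (len 6), cursors c1@0 c2@1 c3@5, authorship ......
After op 2 (insert('g')): buffer="gmgnwoggp" (len 9), cursors c1@1 c2@3 c3@8, authorship 1.2....3.
After op 3 (insert('y')): buffer="gymgynwoggyp" (len 12), cursors c1@2 c2@5 c3@11, authorship 11.22....33.
After op 4 (insert('y')): buffer="gyymgyynwoggyyp" (len 15), cursors c1@3 c2@7 c3@14, authorship 111.222....333.
After op 5 (insert('i')): buffer="gyyimgyyinwoggyyip" (len 18), cursors c1@4 c2@9 c3@17, authorship 1111.2222....3333.
After op 6 (move_left): buffer="gyyimgyyinwoggyyip" (len 18), cursors c1@3 c2@8 c3@16, authorship 1111.2222....3333.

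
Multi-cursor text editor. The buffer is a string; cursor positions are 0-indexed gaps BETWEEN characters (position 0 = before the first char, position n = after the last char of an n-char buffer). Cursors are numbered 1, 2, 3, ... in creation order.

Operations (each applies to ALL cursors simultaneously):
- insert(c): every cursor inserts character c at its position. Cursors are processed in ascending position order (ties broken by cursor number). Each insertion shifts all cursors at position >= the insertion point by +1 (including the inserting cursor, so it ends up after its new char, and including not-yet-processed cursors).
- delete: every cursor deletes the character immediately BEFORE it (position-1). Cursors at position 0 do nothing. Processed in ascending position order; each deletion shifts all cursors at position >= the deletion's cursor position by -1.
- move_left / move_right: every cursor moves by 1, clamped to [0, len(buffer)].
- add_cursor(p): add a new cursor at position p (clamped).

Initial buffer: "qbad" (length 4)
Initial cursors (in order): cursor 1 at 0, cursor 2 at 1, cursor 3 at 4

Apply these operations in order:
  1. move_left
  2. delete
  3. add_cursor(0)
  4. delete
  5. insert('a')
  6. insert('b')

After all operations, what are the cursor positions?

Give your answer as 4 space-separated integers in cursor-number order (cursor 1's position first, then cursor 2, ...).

After op 1 (move_left): buffer="qbad" (len 4), cursors c1@0 c2@0 c3@3, authorship ....
After op 2 (delete): buffer="qbd" (len 3), cursors c1@0 c2@0 c3@2, authorship ...
After op 3 (add_cursor(0)): buffer="qbd" (len 3), cursors c1@0 c2@0 c4@0 c3@2, authorship ...
After op 4 (delete): buffer="qd" (len 2), cursors c1@0 c2@0 c4@0 c3@1, authorship ..
After op 5 (insert('a')): buffer="aaaqad" (len 6), cursors c1@3 c2@3 c4@3 c3@5, authorship 124.3.
After op 6 (insert('b')): buffer="aaabbbqabd" (len 10), cursors c1@6 c2@6 c4@6 c3@9, authorship 124124.33.

Answer: 6 6 9 6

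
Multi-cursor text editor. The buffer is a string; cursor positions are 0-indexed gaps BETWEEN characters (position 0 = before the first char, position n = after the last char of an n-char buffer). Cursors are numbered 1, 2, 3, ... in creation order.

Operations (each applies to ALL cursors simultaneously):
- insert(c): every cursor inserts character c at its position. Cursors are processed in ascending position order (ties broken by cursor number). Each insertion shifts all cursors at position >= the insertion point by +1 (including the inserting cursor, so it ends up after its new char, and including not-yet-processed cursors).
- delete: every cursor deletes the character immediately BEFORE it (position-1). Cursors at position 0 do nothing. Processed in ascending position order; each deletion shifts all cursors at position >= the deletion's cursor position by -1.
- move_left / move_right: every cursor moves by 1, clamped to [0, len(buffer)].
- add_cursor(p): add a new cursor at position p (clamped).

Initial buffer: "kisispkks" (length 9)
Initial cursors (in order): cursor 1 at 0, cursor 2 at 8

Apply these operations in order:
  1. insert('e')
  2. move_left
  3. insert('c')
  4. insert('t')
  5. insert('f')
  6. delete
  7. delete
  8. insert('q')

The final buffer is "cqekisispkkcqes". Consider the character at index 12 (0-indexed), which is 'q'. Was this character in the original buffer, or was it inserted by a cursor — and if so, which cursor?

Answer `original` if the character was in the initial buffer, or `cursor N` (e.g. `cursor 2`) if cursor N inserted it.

After op 1 (insert('e')): buffer="ekisispkkes" (len 11), cursors c1@1 c2@10, authorship 1........2.
After op 2 (move_left): buffer="ekisispkkes" (len 11), cursors c1@0 c2@9, authorship 1........2.
After op 3 (insert('c')): buffer="cekisispkkces" (len 13), cursors c1@1 c2@11, authorship 11........22.
After op 4 (insert('t')): buffer="ctekisispkkctes" (len 15), cursors c1@2 c2@13, authorship 111........222.
After op 5 (insert('f')): buffer="ctfekisispkkctfes" (len 17), cursors c1@3 c2@15, authorship 1111........2222.
After op 6 (delete): buffer="ctekisispkkctes" (len 15), cursors c1@2 c2@13, authorship 111........222.
After op 7 (delete): buffer="cekisispkkces" (len 13), cursors c1@1 c2@11, authorship 11........22.
After op 8 (insert('q')): buffer="cqekisispkkcqes" (len 15), cursors c1@2 c2@13, authorship 111........222.
Authorship (.=original, N=cursor N): 1 1 1 . . . . . . . . 2 2 2 .
Index 12: author = 2

Answer: cursor 2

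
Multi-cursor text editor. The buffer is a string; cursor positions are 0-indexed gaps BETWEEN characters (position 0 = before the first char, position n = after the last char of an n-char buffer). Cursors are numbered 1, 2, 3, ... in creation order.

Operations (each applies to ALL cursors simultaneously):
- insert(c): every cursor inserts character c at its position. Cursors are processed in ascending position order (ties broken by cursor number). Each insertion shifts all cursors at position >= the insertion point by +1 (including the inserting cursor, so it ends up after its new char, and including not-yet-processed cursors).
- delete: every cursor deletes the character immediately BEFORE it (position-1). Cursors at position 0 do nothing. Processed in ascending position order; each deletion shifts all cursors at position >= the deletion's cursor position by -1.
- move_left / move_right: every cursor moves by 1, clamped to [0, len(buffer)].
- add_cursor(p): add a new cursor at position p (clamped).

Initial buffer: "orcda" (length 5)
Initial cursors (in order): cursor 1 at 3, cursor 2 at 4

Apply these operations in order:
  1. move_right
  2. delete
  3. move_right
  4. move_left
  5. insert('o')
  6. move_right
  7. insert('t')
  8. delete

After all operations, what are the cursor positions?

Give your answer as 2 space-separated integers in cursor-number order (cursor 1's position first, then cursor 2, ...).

Answer: 5 5

Derivation:
After op 1 (move_right): buffer="orcda" (len 5), cursors c1@4 c2@5, authorship .....
After op 2 (delete): buffer="orc" (len 3), cursors c1@3 c2@3, authorship ...
After op 3 (move_right): buffer="orc" (len 3), cursors c1@3 c2@3, authorship ...
After op 4 (move_left): buffer="orc" (len 3), cursors c1@2 c2@2, authorship ...
After op 5 (insert('o')): buffer="orooc" (len 5), cursors c1@4 c2@4, authorship ..12.
After op 6 (move_right): buffer="orooc" (len 5), cursors c1@5 c2@5, authorship ..12.
After op 7 (insert('t')): buffer="orooctt" (len 7), cursors c1@7 c2@7, authorship ..12.12
After op 8 (delete): buffer="orooc" (len 5), cursors c1@5 c2@5, authorship ..12.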